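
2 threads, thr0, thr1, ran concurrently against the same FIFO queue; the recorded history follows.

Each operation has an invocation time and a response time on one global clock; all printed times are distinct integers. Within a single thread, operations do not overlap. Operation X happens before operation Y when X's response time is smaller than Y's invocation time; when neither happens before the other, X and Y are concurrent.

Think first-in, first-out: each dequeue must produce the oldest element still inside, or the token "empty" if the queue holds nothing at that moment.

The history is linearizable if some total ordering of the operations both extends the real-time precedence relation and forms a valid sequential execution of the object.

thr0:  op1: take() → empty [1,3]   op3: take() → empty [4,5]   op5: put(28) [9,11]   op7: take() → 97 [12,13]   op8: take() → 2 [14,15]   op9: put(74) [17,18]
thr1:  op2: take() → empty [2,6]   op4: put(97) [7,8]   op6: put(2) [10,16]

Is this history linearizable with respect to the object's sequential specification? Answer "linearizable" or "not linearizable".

linearizable

a witness: op1, op2, op3, op4, op6, op5, op7, op8, op9
step 1: op1 take() → empty — queue <>
step 2: op2 take() → empty — queue <>
step 3: op3 take() → empty — queue <>
step 4: op4 put(97) — queue <97>
step 5: op6 put(2) — queue <97,2>
step 6: op5 put(28) — queue <97,2,28>
step 7: op7 take() → 97 — queue <2,28>
step 8: op8 take() → 2 — queue <28>
step 9: op9 put(74) — queue <28,74>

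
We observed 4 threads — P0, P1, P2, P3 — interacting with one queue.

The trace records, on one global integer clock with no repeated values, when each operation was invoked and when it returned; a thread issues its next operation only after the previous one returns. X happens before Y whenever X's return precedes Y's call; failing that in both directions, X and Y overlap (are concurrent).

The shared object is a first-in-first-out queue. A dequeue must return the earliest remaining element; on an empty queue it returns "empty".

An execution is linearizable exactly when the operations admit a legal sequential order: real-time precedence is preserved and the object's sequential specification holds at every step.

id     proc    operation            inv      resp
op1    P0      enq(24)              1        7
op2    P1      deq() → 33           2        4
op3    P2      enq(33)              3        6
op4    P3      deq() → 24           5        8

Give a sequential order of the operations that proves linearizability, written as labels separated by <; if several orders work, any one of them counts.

1. op3 enq(33), leaving queue <33>
2. op1 enq(24), leaving queue <33,24>
3. op2 deq() → 33, leaving queue <24>
4. op4 deq() → 24, leaving queue <>

op3 < op1 < op2 < op4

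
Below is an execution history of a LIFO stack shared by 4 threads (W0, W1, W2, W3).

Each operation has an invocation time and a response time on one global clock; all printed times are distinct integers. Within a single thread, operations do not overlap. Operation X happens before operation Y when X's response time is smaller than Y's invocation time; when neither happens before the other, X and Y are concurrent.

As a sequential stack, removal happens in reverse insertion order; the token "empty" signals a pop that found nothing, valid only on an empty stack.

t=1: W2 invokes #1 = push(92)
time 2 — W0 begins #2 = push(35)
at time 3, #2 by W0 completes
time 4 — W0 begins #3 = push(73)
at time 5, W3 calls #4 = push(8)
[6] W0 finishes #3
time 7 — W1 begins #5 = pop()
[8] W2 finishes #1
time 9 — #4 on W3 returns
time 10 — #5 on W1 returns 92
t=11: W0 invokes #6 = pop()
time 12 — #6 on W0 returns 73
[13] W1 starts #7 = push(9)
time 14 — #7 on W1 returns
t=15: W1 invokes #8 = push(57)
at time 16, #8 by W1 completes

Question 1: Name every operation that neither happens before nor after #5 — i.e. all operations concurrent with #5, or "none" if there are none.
Answer: #1, #4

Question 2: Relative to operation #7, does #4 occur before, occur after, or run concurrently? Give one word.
Answer: before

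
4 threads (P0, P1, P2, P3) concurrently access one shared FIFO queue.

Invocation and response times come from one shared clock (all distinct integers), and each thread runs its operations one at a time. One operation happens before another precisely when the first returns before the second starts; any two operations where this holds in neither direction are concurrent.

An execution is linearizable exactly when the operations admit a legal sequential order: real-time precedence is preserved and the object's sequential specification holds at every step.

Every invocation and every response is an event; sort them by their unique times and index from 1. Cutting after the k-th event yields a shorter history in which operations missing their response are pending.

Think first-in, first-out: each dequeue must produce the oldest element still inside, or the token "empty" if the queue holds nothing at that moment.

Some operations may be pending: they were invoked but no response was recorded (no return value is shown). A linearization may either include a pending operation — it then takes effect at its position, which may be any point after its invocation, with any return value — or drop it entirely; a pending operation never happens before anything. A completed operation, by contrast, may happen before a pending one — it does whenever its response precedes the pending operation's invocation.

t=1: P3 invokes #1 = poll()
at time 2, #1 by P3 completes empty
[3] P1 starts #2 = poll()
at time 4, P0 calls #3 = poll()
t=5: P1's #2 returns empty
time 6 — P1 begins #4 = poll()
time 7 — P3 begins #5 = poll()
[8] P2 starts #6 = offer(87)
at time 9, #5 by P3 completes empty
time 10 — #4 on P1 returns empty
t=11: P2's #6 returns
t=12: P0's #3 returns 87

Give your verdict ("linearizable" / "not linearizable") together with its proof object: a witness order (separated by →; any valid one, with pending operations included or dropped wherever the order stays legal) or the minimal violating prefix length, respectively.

linearizable — witness: #1 → #2 → #4 → #5 → #6 → #3

1. #1 poll() → empty, leaving queue <>
2. #2 poll() → empty, leaving queue <>
3. #4 poll() → empty, leaving queue <>
4. #5 poll() → empty, leaving queue <>
5. #6 offer(87), leaving queue <87>
6. #3 poll() → 87, leaving queue <>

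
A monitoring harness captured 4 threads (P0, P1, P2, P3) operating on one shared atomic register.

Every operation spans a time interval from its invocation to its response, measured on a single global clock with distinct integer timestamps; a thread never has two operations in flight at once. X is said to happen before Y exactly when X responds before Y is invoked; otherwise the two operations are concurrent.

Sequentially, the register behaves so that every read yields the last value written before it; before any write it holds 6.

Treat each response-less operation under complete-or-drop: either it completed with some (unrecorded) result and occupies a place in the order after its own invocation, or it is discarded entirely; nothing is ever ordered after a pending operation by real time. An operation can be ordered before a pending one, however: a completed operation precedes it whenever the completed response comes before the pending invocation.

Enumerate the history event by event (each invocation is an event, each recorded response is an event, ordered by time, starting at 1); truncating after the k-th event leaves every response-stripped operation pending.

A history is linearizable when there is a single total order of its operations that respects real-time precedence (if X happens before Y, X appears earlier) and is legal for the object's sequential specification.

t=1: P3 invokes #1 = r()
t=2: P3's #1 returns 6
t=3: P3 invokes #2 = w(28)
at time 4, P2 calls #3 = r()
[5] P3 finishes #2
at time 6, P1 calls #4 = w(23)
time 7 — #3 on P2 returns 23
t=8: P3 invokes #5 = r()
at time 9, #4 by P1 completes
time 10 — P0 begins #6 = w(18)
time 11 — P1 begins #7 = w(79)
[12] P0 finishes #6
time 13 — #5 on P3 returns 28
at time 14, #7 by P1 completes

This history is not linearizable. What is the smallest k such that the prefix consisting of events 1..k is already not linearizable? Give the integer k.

13

one valid order for events 1..12 is #1, #2, #4, #3, #5, #6:
1. #1 r() → 6, leaving value 6
2. #2 w(28), leaving value 28
3. #4 w(23), leaving value 23
4. #3 r() → 23, leaving value 23
5. #5 r() (pending, included), leaving value 23
6. #6 w(18), leaving value 18
adding event 13 (#5 responds at 13) leaves no legal real-time order
include/drop combinations of the 1 pending operation (#7) were all tried; none helps
e.g. #1, #2, #3, #4, #5, #6 (pending dropped): illegal at step 3, since #3 r() → 23 cannot apply there
e.g. #1, #2, #3, #4, #6, #5 (pending dropped): illegal at step 3, since #3 r() → 23 cannot apply there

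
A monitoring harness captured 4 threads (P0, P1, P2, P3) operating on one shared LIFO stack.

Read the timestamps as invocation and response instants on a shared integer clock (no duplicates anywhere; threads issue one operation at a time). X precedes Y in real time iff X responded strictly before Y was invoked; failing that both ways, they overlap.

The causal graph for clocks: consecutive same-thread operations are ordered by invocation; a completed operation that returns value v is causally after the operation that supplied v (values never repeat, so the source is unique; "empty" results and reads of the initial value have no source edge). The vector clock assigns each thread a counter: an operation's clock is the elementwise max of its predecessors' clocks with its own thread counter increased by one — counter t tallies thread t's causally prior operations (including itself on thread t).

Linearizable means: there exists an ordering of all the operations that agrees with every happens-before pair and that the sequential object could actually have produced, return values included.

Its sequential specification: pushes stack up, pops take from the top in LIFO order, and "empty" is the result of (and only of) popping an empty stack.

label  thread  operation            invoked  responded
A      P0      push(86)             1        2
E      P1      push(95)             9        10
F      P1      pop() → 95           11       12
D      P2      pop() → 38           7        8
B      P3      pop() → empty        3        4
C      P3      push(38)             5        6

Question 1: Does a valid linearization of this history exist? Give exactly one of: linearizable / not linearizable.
not linearizable

already the first 4 events (up to B's response at time 4) admit no linearization; the first 3 still do
exhaustive check: the 2 completed LIFO stack ops admit one real-time order; illegal
for example A, B fails at step 2: B pop() → empty is not legal there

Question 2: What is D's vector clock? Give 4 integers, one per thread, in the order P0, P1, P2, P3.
(0, 0, 1, 2)

no predecessors for B (invoked 3): P3 increments from zero → (0, 0, 0, 1)
no predecessors for E (invoked 9): P1 increments from zero → (0, 1, 0, 0)
no predecessors for A (invoked 1): P0 increments from zero → (1, 0, 0, 0)
VC(C, invoked at 5): max of VC(B)=(0, 0, 0, 1), then +1 on thread P3 → (0, 0, 0, 2)
VC(F, invoked at 11): max of VC(E)=(0, 1, 0, 0), then +1 on thread P1 → (0, 2, 0, 0)
VC(D, invoked at 7): max of VC(C)=(0, 0, 0, 2), then +1 on thread P2 → (0, 0, 1, 2)
target: VC(D) = (0, 0, 1, 2)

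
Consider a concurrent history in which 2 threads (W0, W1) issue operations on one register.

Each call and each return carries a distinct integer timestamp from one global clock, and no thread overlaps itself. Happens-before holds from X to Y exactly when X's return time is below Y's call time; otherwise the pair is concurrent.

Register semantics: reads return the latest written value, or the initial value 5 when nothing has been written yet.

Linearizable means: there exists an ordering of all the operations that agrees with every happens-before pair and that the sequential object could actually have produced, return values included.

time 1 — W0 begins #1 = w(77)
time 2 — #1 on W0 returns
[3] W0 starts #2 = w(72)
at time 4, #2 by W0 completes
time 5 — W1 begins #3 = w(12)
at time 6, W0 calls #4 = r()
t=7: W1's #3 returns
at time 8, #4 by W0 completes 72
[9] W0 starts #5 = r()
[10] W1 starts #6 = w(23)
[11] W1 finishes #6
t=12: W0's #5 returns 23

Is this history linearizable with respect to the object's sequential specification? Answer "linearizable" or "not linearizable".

linearizable

one valid linearization: #1, #2, #4, #3, #6, #5
1. #1 w(77), leaving value 77
2. #2 w(72), leaving value 72
3. #4 r() → 72, leaving value 72
4. #3 w(12), leaving value 12
5. #6 w(23), leaving value 23
6. #5 r() → 23, leaving value 23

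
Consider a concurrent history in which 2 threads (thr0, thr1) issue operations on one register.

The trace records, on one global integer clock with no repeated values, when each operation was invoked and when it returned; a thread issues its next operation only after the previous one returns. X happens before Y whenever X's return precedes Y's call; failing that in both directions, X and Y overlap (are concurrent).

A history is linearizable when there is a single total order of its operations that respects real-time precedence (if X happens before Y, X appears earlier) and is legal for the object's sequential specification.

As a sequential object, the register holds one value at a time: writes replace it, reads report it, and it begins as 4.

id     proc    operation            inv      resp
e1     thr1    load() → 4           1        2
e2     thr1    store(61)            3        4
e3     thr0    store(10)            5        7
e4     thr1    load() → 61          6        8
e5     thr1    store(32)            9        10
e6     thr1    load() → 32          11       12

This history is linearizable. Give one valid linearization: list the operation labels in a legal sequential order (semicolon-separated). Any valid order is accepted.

1. e1 load() → 4, leaving value 4
2. e2 store(61), leaving value 61
3. e4 load() → 61, leaving value 61
4. e3 store(10), leaving value 10
5. e5 store(32), leaving value 32
6. e6 load() → 32, leaving value 32

e1; e2; e4; e3; e5; e6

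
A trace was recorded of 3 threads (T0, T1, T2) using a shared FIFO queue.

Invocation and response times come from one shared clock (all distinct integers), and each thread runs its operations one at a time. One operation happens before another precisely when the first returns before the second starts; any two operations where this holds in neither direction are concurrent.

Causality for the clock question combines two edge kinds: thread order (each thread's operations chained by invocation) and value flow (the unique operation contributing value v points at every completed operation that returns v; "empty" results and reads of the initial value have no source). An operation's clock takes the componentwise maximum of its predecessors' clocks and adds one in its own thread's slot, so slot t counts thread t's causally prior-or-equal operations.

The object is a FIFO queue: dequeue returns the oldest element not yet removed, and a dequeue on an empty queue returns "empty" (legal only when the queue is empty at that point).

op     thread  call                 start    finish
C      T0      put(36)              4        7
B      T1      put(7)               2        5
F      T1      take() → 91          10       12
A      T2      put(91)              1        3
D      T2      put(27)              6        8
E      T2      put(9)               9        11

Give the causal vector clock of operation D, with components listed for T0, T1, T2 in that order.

A (invocation 1): nothing precedes it; T2's component alone gives (0, 0, 1)
B (invocation 2): nothing precedes it; T1's component alone gives (0, 1, 0)
C (invocation 4): nothing precedes it; T0's component alone gives (1, 0, 0)
merge at D (invoked 6): VC(A)=(0, 0, 1), own-thread bump on T2 → (0, 0, 2)
merge at E (invoked 9): VC(D)=(0, 0, 2), own-thread bump on T2 → (0, 0, 3)
merge at F (invoked 10): VC(A)=(0, 0, 1), VC(B)=(0, 1, 0), own-thread bump on T1 → (0, 2, 1)
target: VC(D) = (0, 0, 2)

(0, 0, 2)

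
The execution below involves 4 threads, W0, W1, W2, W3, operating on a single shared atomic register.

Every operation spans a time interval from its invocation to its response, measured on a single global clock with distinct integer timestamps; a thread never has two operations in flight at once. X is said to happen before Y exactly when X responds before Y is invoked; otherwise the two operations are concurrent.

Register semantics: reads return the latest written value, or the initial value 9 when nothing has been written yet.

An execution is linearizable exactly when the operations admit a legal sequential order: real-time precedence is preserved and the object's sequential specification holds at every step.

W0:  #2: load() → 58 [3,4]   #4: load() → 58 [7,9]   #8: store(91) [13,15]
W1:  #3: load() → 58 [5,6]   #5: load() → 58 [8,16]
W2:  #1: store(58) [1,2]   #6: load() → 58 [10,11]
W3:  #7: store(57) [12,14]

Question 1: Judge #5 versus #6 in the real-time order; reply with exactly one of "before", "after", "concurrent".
#5 spans [8,16], #6 spans [10,11]
the intervals overlap in both directions

concurrent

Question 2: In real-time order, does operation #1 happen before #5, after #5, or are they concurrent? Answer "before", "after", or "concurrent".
#1 spans [1,2], #5 spans [8,16]
resp(#1)=2 < inv(#5)=8

before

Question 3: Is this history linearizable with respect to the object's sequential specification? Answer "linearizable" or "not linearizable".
one valid linearization: #1, #2, #3, #4, #5, #6, #7, #8
step 1: #1 store(58) — value 58
step 2: #2 load() → 58 — value 58
step 3: #3 load() → 58 — value 58
step 4: #4 load() → 58 — value 58
step 5: #5 load() → 58 — value 58
step 6: #6 load() → 58 — value 58
step 7: #7 store(57) — value 57
step 8: #8 store(91) — value 91

linearizable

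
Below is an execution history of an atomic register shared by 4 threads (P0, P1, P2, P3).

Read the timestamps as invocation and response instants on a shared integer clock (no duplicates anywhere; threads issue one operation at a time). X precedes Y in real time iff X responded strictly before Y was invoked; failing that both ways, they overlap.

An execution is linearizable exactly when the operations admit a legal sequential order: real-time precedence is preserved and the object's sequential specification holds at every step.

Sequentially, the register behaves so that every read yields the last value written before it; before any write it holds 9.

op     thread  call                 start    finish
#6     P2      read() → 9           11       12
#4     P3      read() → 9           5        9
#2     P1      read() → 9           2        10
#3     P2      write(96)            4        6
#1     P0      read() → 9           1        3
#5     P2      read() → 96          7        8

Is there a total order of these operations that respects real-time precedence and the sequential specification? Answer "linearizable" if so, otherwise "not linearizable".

events 1..11 are fine; event 12 — the response of #6 at time 12 — makes the prefix non-linearizable
real-time-consistent orders of the 6 completed operations: 15 — all fail the atomic register replay
take #1, #2, #3, #4, #5, #6: step 4 already fails, because #4 read() → 9 cannot occur there
take #1, #2, #3, #5, #4, #6: step 5 already fails, because #4 read() → 9 cannot occur there

not linearizable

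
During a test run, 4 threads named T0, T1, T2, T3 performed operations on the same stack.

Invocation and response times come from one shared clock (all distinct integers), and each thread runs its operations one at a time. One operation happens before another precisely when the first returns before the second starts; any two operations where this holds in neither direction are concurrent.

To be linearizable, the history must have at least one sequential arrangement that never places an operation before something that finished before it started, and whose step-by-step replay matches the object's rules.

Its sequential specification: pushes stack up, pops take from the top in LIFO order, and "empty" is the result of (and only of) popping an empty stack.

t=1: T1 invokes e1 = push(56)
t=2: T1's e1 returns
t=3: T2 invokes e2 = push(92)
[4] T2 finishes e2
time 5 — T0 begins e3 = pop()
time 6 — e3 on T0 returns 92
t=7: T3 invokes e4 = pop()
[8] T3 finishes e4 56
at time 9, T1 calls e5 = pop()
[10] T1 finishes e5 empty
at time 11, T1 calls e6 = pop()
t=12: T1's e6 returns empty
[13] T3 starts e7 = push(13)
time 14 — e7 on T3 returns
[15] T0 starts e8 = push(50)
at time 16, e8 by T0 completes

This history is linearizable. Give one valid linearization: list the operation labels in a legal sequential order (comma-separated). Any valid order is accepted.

e1, e2, e3, e4, e5, e6, e7, e8

step 1: e1 push(56) — stack <56>
step 2: e2 push(92) — stack <56,92>
step 3: e3 pop() → 92 — stack <56>
step 4: e4 pop() → 56 — stack <>
step 5: e5 pop() → empty — stack <>
step 6: e6 pop() → empty — stack <>
step 7: e7 push(13) — stack <13>
step 8: e8 push(50) — stack <13,50>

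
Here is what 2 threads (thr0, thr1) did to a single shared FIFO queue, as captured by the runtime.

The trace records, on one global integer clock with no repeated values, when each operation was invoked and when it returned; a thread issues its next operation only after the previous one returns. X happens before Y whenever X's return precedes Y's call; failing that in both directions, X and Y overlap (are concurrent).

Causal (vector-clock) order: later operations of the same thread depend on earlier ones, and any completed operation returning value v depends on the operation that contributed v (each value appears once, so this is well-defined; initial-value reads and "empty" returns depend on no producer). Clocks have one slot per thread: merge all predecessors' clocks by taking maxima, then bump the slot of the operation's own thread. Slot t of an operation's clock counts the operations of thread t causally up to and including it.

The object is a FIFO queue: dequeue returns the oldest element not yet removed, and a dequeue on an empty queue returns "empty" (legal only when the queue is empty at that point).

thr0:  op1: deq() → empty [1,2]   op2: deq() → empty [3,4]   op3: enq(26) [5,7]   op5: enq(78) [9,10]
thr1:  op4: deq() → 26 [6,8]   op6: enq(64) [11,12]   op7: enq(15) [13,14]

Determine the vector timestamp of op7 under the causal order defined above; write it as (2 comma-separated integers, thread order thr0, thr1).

root op op1, invoked 1: fresh clock plus thr0's own tick → (1, 0)
VC(op2, invoked at 3): max of VC(op1)=(1, 0), then +1 on thread thr0 → (2, 0)
VC(op3, invoked at 5): max of VC(op2)=(2, 0), then +1 on thread thr0 → (3, 0)
VC(op4, invoked at 6): max of VC(op3)=(3, 0), then +1 on thread thr1 → (3, 1)
VC(op5, invoked at 9): max of VC(op3)=(3, 0), then +1 on thread thr0 → (4, 0)
VC(op6, invoked at 11): max of VC(op4)=(3, 1), then +1 on thread thr1 → (3, 2)
VC(op7, invoked at 13): max of VC(op6)=(3, 2), then +1 on thread thr1 → (3, 3)
target: VC(op7) = (3, 3)

(3, 3)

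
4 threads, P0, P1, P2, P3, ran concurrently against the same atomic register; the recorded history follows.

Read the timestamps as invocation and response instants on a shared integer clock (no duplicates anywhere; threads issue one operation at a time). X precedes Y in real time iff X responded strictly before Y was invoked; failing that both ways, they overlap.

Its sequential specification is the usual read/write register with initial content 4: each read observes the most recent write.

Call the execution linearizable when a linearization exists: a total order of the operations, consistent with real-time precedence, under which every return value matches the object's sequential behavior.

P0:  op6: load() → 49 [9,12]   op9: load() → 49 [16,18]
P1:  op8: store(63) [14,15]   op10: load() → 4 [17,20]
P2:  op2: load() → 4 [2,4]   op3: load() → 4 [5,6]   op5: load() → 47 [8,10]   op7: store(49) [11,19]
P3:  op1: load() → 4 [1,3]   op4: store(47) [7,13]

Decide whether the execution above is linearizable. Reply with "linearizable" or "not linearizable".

not linearizable

the violation lands at event 18, op9's response at time 18: events 1..17 linearize, events 1..18 do not
all 12 real-time-respecting orders fail — 8 completed atomic register operations, no legal replay
completion choices over the 2 pending operations (op7, op10) were checked; none helps
one such order, op1, op2, op3, op4, op5, op6, op8, op9 (pending dropped), breaks at step 6 where op6 load() → 49 is illegal
one such order, op1, op2, op3, op4, op6, op5, op8, op9 (pending dropped), breaks at step 5 where op6 load() → 49 is illegal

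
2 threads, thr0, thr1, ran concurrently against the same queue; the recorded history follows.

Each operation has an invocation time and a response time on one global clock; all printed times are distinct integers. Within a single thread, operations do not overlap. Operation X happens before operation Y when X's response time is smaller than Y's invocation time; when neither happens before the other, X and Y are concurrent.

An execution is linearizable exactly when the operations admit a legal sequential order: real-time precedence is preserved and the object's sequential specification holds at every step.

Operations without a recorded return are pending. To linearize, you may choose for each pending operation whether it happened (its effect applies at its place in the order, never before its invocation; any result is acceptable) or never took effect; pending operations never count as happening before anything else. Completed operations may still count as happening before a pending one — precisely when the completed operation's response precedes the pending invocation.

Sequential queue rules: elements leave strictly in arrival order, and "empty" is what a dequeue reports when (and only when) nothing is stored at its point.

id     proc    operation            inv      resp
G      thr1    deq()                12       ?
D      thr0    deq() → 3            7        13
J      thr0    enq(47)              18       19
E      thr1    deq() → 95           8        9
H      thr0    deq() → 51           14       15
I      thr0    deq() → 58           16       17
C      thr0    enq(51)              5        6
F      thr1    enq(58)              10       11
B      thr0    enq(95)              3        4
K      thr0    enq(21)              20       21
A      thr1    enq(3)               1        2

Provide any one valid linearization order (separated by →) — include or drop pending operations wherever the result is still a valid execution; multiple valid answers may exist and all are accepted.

A → B → C → D → E → F → H → I → G → J → K

after step 1 (A enq(3)): queue <3>
after step 2 (B enq(95)): queue <3,95>
after step 3 (C enq(51)): queue <3,95,51>
after step 4 (D deq() → 3): queue <95,51>
after step 5 (E deq() → 95): queue <51>
after step 6 (F enq(58)): queue <51,58>
after step 7 (H deq() → 51): queue <58>
after step 8 (I deq() → 58): queue <>
after step 9 (G deq() (pending, included)): queue <>
after step 10 (J enq(47)): queue <47>
after step 11 (K enq(21)): queue <47,21>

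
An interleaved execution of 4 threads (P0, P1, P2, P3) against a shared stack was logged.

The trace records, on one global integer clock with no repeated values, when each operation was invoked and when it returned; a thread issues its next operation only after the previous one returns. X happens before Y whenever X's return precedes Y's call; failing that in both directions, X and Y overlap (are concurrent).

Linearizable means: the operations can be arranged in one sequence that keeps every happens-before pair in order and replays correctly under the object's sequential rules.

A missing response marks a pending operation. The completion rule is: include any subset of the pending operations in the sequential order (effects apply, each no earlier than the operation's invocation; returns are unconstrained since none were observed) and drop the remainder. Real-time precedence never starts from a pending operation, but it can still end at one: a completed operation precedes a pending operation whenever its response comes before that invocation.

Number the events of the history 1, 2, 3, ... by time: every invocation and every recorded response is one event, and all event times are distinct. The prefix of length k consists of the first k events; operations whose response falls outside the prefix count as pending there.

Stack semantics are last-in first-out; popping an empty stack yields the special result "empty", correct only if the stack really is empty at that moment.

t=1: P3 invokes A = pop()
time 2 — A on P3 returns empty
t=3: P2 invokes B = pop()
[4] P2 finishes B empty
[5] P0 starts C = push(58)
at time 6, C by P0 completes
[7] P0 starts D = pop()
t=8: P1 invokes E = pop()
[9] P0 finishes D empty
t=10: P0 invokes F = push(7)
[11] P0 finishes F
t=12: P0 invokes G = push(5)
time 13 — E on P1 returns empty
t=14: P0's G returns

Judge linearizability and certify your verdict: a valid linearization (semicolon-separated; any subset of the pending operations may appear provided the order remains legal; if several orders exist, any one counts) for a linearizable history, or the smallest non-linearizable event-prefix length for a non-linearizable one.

the violation lands at event 13, E's response at time 13: events 1..12 linearize, events 1..13 do not
checked exhaustively: 3 real-time-consistent orders of 6 completed operations, zero legal stack replays
no completion choice of the 1 pending operation (G) rescues it — every subset was tried
sample order A, B, C, D, E, F (pending dropped) stalls at step 4 — D pop() → empty has no legal effect
sample order A, B, C, D, F, E (pending dropped) stalls at step 4 — D pop() → empty has no legal effect

not linearizable — minimal violating prefix: 13 events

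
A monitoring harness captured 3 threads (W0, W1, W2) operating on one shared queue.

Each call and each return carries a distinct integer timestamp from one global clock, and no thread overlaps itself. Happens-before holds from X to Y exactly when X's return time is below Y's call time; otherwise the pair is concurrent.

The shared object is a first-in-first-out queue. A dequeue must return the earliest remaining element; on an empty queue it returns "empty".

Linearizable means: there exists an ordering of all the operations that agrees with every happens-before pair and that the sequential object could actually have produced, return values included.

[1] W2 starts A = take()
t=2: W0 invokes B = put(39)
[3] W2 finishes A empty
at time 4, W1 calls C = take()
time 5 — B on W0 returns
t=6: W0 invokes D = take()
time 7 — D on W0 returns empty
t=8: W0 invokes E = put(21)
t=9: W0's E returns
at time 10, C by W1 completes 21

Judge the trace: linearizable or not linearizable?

not linearizable

through event 9 a valid linearization exists; event 10 (C responding at time 10) ends that
every one of the 7 real-time-consistent orders over 5 completed queue ops fails the sequential spec
e.g. A, B, C, D, E: illegal at step 3, since C take() → 21 cannot apply there
e.g. A, B, D, C, E: illegal at step 3, since D take() → empty cannot apply there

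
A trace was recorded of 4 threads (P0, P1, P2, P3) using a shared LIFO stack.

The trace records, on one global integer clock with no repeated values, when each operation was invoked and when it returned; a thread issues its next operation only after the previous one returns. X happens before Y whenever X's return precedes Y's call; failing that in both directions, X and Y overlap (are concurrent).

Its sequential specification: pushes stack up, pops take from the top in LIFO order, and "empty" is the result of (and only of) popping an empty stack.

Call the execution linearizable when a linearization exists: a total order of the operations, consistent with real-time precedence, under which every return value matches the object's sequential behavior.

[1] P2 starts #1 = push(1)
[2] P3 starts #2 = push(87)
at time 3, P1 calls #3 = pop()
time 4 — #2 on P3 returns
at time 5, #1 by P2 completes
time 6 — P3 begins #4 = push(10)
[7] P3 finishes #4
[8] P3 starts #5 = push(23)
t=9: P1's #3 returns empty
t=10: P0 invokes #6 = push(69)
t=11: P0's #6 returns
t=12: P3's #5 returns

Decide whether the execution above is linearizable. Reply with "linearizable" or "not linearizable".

linearizable

one valid linearization: #3, #1, #2, #4, #5, #6
step 1: #3 pop() → empty — stack <>
step 2: #1 push(1) — stack <1>
step 3: #2 push(87) — stack <1,87>
step 4: #4 push(10) — stack <1,87,10>
step 5: #5 push(23) — stack <1,87,10,23>
step 6: #6 push(69) — stack <1,87,10,23,69>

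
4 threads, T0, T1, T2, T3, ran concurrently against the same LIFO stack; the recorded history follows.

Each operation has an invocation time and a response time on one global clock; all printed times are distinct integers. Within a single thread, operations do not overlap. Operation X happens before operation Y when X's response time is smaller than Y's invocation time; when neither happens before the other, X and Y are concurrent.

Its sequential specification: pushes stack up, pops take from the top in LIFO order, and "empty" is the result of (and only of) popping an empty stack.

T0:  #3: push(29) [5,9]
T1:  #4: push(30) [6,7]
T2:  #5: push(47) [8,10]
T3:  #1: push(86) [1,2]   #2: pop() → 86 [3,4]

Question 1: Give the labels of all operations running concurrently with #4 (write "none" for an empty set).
concurrent with #4 ([6,7]): every op whose interval crosses 6..7
#1 [1,2]: before
#2 [3,4]: before
#3 [5,9]: concurrent
#5 [8,10]: after

#3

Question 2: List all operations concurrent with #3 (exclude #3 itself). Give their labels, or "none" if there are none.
#3 spans [5,9]: anything still running between times 5 and 9 counts as concurrent
#1 [1,2]: before
#2 [3,4]: before
#4 [6,7]: concurrent
#5 [8,10]: concurrent

#4, #5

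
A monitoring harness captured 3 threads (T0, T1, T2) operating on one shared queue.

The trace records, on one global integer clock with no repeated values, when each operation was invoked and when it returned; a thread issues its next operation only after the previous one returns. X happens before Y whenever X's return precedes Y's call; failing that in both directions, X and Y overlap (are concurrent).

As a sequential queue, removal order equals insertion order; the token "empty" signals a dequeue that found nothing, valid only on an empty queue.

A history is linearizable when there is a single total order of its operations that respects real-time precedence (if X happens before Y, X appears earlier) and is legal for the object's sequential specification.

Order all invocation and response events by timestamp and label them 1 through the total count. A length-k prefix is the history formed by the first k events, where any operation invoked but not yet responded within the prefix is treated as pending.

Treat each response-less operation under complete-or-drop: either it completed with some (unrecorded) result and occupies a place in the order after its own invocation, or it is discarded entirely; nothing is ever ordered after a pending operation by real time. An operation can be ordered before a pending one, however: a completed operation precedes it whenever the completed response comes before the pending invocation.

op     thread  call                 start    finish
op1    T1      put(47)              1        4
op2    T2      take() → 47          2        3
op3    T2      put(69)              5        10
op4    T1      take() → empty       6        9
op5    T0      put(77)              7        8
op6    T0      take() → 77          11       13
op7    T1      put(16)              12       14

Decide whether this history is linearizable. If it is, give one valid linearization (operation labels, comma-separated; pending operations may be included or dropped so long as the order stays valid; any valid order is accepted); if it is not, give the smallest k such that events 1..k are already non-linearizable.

1. op1 put(47), leaving queue <47>
2. op2 take() → 47, leaving queue <>
3. op4 take() → empty, leaving queue <>
4. op5 put(77), leaving queue <77>
5. op3 put(69), leaving queue <77,69>
6. op6 take() → 77, leaving queue <69>
7. op7 put(16), leaving queue <69,16>

linearizable — witness: op1, op2, op4, op5, op3, op6, op7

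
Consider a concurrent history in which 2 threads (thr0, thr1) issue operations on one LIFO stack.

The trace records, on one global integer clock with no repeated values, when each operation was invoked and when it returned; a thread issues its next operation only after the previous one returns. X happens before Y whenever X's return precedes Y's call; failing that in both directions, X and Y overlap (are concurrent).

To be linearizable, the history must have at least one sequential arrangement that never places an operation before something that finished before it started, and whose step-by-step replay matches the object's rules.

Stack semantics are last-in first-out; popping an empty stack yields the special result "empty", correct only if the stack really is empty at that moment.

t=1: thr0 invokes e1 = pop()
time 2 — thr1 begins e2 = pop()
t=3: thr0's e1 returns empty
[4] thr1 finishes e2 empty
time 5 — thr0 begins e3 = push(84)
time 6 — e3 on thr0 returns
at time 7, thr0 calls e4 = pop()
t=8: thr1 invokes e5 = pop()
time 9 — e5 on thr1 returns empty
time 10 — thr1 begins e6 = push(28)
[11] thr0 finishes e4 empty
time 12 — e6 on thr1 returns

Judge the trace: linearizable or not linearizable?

prefix check: 1..10 passes, 1..11 fails once e4's time-11 response joins
checked exhaustively: 4 real-time-consistent orders of 5 completed operations, zero legal LIFO stack replays
including or dropping the 1 pending operation (e6) in any combination fails
one such order, e1, e2, e3, e4, e5 (pending dropped), breaks at step 4 where e4 pop() → empty is illegal
one such order, e1, e2, e3, e5, e4 (pending dropped), breaks at step 4 where e5 pop() → empty is illegal

not linearizable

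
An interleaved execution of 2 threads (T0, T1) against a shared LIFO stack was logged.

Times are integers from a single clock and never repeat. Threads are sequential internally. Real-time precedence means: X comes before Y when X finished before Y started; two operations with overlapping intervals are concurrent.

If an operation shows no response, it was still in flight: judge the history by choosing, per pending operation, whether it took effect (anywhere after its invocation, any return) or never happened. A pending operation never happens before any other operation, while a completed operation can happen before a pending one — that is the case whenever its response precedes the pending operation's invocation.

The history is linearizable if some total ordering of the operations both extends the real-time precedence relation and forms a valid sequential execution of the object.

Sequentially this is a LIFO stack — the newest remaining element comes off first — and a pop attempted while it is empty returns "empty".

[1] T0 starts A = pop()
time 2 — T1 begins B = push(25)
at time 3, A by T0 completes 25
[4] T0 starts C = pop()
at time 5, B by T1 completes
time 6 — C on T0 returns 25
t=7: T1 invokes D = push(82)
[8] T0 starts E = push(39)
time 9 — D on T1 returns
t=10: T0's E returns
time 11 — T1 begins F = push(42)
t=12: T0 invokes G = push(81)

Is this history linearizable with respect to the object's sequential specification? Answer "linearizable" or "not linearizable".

not linearizable

events 1..5 are fine; event 6 — the response of C at time 6 — makes the prefix non-linearizable
3 orders of the 3 completed LIFO stack ops respect real time; none is legal
for example A, B, C fails at step 1: A pop() → 25 is not legal there
for example A, C, B fails at step 1: A pop() → 25 is not legal there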